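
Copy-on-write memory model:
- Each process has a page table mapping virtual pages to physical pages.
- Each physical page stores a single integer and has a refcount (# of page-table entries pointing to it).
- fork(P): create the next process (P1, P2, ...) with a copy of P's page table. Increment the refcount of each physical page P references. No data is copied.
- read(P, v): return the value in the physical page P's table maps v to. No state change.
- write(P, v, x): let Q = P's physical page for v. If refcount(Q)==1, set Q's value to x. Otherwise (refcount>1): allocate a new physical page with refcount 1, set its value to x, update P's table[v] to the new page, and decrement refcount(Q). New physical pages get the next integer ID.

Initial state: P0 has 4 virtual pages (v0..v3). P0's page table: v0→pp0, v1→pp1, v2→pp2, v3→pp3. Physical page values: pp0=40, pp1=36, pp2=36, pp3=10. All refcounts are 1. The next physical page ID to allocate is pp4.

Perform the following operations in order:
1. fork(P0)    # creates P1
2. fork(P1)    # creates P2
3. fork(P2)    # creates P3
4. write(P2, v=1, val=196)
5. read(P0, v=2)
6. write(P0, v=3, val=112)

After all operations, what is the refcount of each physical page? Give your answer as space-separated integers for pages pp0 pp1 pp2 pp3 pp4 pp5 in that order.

Answer: 4 3 4 3 1 1

Derivation:
Op 1: fork(P0) -> P1. 4 ppages; refcounts: pp0:2 pp1:2 pp2:2 pp3:2
Op 2: fork(P1) -> P2. 4 ppages; refcounts: pp0:3 pp1:3 pp2:3 pp3:3
Op 3: fork(P2) -> P3. 4 ppages; refcounts: pp0:4 pp1:4 pp2:4 pp3:4
Op 4: write(P2, v1, 196). refcount(pp1)=4>1 -> COPY to pp4. 5 ppages; refcounts: pp0:4 pp1:3 pp2:4 pp3:4 pp4:1
Op 5: read(P0, v2) -> 36. No state change.
Op 6: write(P0, v3, 112). refcount(pp3)=4>1 -> COPY to pp5. 6 ppages; refcounts: pp0:4 pp1:3 pp2:4 pp3:3 pp4:1 pp5:1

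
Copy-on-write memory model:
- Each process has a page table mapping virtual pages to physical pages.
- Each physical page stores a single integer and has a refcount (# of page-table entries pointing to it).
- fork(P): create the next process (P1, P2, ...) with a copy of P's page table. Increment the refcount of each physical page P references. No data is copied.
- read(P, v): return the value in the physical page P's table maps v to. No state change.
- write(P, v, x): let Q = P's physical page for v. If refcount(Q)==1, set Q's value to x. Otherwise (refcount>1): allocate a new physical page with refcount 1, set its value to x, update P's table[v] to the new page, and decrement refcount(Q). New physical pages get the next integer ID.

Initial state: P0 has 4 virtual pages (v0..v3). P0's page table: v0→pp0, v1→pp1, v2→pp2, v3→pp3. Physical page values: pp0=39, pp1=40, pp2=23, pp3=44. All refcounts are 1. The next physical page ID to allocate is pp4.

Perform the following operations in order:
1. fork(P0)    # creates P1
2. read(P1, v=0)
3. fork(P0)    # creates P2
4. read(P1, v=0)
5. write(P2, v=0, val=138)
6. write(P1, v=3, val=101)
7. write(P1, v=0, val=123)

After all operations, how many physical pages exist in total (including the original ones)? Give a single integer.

Answer: 7

Derivation:
Op 1: fork(P0) -> P1. 4 ppages; refcounts: pp0:2 pp1:2 pp2:2 pp3:2
Op 2: read(P1, v0) -> 39. No state change.
Op 3: fork(P0) -> P2. 4 ppages; refcounts: pp0:3 pp1:3 pp2:3 pp3:3
Op 4: read(P1, v0) -> 39. No state change.
Op 5: write(P2, v0, 138). refcount(pp0)=3>1 -> COPY to pp4. 5 ppages; refcounts: pp0:2 pp1:3 pp2:3 pp3:3 pp4:1
Op 6: write(P1, v3, 101). refcount(pp3)=3>1 -> COPY to pp5. 6 ppages; refcounts: pp0:2 pp1:3 pp2:3 pp3:2 pp4:1 pp5:1
Op 7: write(P1, v0, 123). refcount(pp0)=2>1 -> COPY to pp6. 7 ppages; refcounts: pp0:1 pp1:3 pp2:3 pp3:2 pp4:1 pp5:1 pp6:1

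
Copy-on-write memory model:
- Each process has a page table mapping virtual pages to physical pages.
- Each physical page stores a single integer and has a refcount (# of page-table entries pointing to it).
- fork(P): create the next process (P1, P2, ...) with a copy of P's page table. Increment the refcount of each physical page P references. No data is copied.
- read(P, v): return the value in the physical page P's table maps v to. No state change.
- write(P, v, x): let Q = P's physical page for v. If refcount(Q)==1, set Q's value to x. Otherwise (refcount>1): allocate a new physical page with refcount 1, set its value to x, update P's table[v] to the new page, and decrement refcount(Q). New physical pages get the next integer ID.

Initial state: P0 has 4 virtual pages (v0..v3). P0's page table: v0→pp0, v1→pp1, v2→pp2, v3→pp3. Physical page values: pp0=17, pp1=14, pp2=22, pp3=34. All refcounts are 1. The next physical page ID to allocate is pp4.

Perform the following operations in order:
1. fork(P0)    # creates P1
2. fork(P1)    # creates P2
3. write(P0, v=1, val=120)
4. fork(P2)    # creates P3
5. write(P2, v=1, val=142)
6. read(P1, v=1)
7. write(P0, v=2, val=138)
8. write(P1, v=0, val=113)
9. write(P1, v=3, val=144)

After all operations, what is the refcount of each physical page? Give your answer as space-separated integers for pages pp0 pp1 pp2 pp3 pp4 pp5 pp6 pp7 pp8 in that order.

Op 1: fork(P0) -> P1. 4 ppages; refcounts: pp0:2 pp1:2 pp2:2 pp3:2
Op 2: fork(P1) -> P2. 4 ppages; refcounts: pp0:3 pp1:3 pp2:3 pp3:3
Op 3: write(P0, v1, 120). refcount(pp1)=3>1 -> COPY to pp4. 5 ppages; refcounts: pp0:3 pp1:2 pp2:3 pp3:3 pp4:1
Op 4: fork(P2) -> P3. 5 ppages; refcounts: pp0:4 pp1:3 pp2:4 pp3:4 pp4:1
Op 5: write(P2, v1, 142). refcount(pp1)=3>1 -> COPY to pp5. 6 ppages; refcounts: pp0:4 pp1:2 pp2:4 pp3:4 pp4:1 pp5:1
Op 6: read(P1, v1) -> 14. No state change.
Op 7: write(P0, v2, 138). refcount(pp2)=4>1 -> COPY to pp6. 7 ppages; refcounts: pp0:4 pp1:2 pp2:3 pp3:4 pp4:1 pp5:1 pp6:1
Op 8: write(P1, v0, 113). refcount(pp0)=4>1 -> COPY to pp7. 8 ppages; refcounts: pp0:3 pp1:2 pp2:3 pp3:4 pp4:1 pp5:1 pp6:1 pp7:1
Op 9: write(P1, v3, 144). refcount(pp3)=4>1 -> COPY to pp8. 9 ppages; refcounts: pp0:3 pp1:2 pp2:3 pp3:3 pp4:1 pp5:1 pp6:1 pp7:1 pp8:1

Answer: 3 2 3 3 1 1 1 1 1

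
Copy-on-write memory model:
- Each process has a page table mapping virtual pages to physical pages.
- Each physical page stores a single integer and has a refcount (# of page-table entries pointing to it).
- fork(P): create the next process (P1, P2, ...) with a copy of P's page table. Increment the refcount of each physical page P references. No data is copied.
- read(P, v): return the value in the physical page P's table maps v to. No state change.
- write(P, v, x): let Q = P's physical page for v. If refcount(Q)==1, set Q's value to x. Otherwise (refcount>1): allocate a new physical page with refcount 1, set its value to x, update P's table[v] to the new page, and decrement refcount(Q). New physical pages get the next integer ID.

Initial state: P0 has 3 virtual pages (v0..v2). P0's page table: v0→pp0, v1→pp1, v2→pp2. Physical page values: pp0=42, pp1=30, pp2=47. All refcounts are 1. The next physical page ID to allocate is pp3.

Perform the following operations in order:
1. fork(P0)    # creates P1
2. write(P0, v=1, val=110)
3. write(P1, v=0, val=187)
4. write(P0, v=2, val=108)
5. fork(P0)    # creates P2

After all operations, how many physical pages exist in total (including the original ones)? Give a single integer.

Answer: 6

Derivation:
Op 1: fork(P0) -> P1. 3 ppages; refcounts: pp0:2 pp1:2 pp2:2
Op 2: write(P0, v1, 110). refcount(pp1)=2>1 -> COPY to pp3. 4 ppages; refcounts: pp0:2 pp1:1 pp2:2 pp3:1
Op 3: write(P1, v0, 187). refcount(pp0)=2>1 -> COPY to pp4. 5 ppages; refcounts: pp0:1 pp1:1 pp2:2 pp3:1 pp4:1
Op 4: write(P0, v2, 108). refcount(pp2)=2>1 -> COPY to pp5. 6 ppages; refcounts: pp0:1 pp1:1 pp2:1 pp3:1 pp4:1 pp5:1
Op 5: fork(P0) -> P2. 6 ppages; refcounts: pp0:2 pp1:1 pp2:1 pp3:2 pp4:1 pp5:2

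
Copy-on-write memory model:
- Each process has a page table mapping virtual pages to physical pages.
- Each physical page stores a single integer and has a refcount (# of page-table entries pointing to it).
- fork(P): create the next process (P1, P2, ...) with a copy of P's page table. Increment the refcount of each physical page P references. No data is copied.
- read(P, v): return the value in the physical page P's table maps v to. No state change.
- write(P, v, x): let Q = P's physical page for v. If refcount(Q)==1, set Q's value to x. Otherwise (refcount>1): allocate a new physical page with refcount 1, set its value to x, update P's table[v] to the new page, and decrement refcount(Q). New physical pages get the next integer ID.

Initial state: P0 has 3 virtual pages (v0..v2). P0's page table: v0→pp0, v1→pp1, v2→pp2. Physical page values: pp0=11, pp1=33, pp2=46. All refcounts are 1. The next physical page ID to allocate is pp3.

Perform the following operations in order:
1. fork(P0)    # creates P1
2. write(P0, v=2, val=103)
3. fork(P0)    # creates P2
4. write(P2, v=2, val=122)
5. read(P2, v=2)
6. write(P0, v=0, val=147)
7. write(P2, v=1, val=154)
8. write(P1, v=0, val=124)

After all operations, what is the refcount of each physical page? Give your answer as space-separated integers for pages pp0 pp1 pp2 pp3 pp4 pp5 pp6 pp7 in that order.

Op 1: fork(P0) -> P1. 3 ppages; refcounts: pp0:2 pp1:2 pp2:2
Op 2: write(P0, v2, 103). refcount(pp2)=2>1 -> COPY to pp3. 4 ppages; refcounts: pp0:2 pp1:2 pp2:1 pp3:1
Op 3: fork(P0) -> P2. 4 ppages; refcounts: pp0:3 pp1:3 pp2:1 pp3:2
Op 4: write(P2, v2, 122). refcount(pp3)=2>1 -> COPY to pp4. 5 ppages; refcounts: pp0:3 pp1:3 pp2:1 pp3:1 pp4:1
Op 5: read(P2, v2) -> 122. No state change.
Op 6: write(P0, v0, 147). refcount(pp0)=3>1 -> COPY to pp5. 6 ppages; refcounts: pp0:2 pp1:3 pp2:1 pp3:1 pp4:1 pp5:1
Op 7: write(P2, v1, 154). refcount(pp1)=3>1 -> COPY to pp6. 7 ppages; refcounts: pp0:2 pp1:2 pp2:1 pp3:1 pp4:1 pp5:1 pp6:1
Op 8: write(P1, v0, 124). refcount(pp0)=2>1 -> COPY to pp7. 8 ppages; refcounts: pp0:1 pp1:2 pp2:1 pp3:1 pp4:1 pp5:1 pp6:1 pp7:1

Answer: 1 2 1 1 1 1 1 1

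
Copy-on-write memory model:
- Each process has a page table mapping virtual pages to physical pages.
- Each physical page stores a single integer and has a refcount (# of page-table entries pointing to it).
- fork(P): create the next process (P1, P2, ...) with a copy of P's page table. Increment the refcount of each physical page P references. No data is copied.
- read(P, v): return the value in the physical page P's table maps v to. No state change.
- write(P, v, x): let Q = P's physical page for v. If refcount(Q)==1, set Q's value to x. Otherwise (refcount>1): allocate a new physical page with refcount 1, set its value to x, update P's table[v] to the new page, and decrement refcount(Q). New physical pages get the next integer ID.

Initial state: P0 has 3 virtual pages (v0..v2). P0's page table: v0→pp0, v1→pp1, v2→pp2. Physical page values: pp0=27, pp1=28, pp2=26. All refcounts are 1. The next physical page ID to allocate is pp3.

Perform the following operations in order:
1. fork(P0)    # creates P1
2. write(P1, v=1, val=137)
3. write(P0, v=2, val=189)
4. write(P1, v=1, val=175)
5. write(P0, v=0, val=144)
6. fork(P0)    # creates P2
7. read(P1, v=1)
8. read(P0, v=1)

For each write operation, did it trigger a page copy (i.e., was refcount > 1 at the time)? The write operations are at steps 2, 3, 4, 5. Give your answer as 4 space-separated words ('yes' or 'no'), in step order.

Op 1: fork(P0) -> P1. 3 ppages; refcounts: pp0:2 pp1:2 pp2:2
Op 2: write(P1, v1, 137). refcount(pp1)=2>1 -> COPY to pp3. 4 ppages; refcounts: pp0:2 pp1:1 pp2:2 pp3:1
Op 3: write(P0, v2, 189). refcount(pp2)=2>1 -> COPY to pp4. 5 ppages; refcounts: pp0:2 pp1:1 pp2:1 pp3:1 pp4:1
Op 4: write(P1, v1, 175). refcount(pp3)=1 -> write in place. 5 ppages; refcounts: pp0:2 pp1:1 pp2:1 pp3:1 pp4:1
Op 5: write(P0, v0, 144). refcount(pp0)=2>1 -> COPY to pp5. 6 ppages; refcounts: pp0:1 pp1:1 pp2:1 pp3:1 pp4:1 pp5:1
Op 6: fork(P0) -> P2. 6 ppages; refcounts: pp0:1 pp1:2 pp2:1 pp3:1 pp4:2 pp5:2
Op 7: read(P1, v1) -> 175. No state change.
Op 8: read(P0, v1) -> 28. No state change.

yes yes no yes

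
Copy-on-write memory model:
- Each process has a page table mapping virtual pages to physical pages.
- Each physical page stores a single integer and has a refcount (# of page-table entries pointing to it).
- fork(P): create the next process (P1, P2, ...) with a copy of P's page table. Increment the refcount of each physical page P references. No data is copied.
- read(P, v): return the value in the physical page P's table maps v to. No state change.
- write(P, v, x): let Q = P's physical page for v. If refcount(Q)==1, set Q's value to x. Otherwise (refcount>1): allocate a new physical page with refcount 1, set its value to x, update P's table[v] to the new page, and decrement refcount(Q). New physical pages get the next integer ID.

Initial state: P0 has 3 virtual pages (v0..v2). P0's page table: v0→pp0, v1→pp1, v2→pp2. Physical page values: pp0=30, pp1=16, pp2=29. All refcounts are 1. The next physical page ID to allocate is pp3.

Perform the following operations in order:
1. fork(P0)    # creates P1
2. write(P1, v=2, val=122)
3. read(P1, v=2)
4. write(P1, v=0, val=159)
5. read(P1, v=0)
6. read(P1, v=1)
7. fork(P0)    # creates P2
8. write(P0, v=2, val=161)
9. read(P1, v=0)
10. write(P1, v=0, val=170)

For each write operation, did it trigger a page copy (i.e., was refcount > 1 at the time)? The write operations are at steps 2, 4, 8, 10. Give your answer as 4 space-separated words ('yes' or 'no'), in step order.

Op 1: fork(P0) -> P1. 3 ppages; refcounts: pp0:2 pp1:2 pp2:2
Op 2: write(P1, v2, 122). refcount(pp2)=2>1 -> COPY to pp3. 4 ppages; refcounts: pp0:2 pp1:2 pp2:1 pp3:1
Op 3: read(P1, v2) -> 122. No state change.
Op 4: write(P1, v0, 159). refcount(pp0)=2>1 -> COPY to pp4. 5 ppages; refcounts: pp0:1 pp1:2 pp2:1 pp3:1 pp4:1
Op 5: read(P1, v0) -> 159. No state change.
Op 6: read(P1, v1) -> 16. No state change.
Op 7: fork(P0) -> P2. 5 ppages; refcounts: pp0:2 pp1:3 pp2:2 pp3:1 pp4:1
Op 8: write(P0, v2, 161). refcount(pp2)=2>1 -> COPY to pp5. 6 ppages; refcounts: pp0:2 pp1:3 pp2:1 pp3:1 pp4:1 pp5:1
Op 9: read(P1, v0) -> 159. No state change.
Op 10: write(P1, v0, 170). refcount(pp4)=1 -> write in place. 6 ppages; refcounts: pp0:2 pp1:3 pp2:1 pp3:1 pp4:1 pp5:1

yes yes yes no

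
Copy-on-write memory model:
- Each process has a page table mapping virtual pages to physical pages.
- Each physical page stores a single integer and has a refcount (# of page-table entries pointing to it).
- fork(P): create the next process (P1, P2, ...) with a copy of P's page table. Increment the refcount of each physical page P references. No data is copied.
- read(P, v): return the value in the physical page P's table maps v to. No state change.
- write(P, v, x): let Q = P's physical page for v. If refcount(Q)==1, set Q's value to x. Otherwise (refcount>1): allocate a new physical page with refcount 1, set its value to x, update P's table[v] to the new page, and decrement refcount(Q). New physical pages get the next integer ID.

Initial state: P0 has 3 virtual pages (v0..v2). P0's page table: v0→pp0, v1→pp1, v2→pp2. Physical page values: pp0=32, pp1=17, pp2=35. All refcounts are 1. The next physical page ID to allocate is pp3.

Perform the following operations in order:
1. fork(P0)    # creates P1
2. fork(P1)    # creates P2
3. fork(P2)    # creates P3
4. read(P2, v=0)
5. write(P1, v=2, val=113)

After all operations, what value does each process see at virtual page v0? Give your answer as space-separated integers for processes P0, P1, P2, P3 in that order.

Answer: 32 32 32 32

Derivation:
Op 1: fork(P0) -> P1. 3 ppages; refcounts: pp0:2 pp1:2 pp2:2
Op 2: fork(P1) -> P2. 3 ppages; refcounts: pp0:3 pp1:3 pp2:3
Op 3: fork(P2) -> P3. 3 ppages; refcounts: pp0:4 pp1:4 pp2:4
Op 4: read(P2, v0) -> 32. No state change.
Op 5: write(P1, v2, 113). refcount(pp2)=4>1 -> COPY to pp3. 4 ppages; refcounts: pp0:4 pp1:4 pp2:3 pp3:1
P0: v0 -> pp0 = 32
P1: v0 -> pp0 = 32
P2: v0 -> pp0 = 32
P3: v0 -> pp0 = 32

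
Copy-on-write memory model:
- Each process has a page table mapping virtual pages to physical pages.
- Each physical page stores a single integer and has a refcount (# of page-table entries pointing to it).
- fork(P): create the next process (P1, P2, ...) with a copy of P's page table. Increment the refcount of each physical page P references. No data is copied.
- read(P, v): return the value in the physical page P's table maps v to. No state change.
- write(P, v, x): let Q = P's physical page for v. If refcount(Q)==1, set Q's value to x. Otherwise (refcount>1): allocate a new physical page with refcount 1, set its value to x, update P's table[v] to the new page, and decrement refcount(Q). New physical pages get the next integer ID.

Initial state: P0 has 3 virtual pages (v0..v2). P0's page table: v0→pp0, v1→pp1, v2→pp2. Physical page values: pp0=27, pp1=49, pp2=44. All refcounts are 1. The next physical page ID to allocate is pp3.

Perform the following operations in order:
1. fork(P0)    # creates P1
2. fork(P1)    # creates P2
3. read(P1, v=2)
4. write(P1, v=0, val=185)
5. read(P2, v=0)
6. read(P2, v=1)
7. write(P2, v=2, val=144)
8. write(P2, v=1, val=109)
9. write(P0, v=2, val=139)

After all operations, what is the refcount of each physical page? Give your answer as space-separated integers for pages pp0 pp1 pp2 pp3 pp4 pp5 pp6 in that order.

Op 1: fork(P0) -> P1. 3 ppages; refcounts: pp0:2 pp1:2 pp2:2
Op 2: fork(P1) -> P2. 3 ppages; refcounts: pp0:3 pp1:3 pp2:3
Op 3: read(P1, v2) -> 44. No state change.
Op 4: write(P1, v0, 185). refcount(pp0)=3>1 -> COPY to pp3. 4 ppages; refcounts: pp0:2 pp1:3 pp2:3 pp3:1
Op 5: read(P2, v0) -> 27. No state change.
Op 6: read(P2, v1) -> 49. No state change.
Op 7: write(P2, v2, 144). refcount(pp2)=3>1 -> COPY to pp4. 5 ppages; refcounts: pp0:2 pp1:3 pp2:2 pp3:1 pp4:1
Op 8: write(P2, v1, 109). refcount(pp1)=3>1 -> COPY to pp5. 6 ppages; refcounts: pp0:2 pp1:2 pp2:2 pp3:1 pp4:1 pp5:1
Op 9: write(P0, v2, 139). refcount(pp2)=2>1 -> COPY to pp6. 7 ppages; refcounts: pp0:2 pp1:2 pp2:1 pp3:1 pp4:1 pp5:1 pp6:1

Answer: 2 2 1 1 1 1 1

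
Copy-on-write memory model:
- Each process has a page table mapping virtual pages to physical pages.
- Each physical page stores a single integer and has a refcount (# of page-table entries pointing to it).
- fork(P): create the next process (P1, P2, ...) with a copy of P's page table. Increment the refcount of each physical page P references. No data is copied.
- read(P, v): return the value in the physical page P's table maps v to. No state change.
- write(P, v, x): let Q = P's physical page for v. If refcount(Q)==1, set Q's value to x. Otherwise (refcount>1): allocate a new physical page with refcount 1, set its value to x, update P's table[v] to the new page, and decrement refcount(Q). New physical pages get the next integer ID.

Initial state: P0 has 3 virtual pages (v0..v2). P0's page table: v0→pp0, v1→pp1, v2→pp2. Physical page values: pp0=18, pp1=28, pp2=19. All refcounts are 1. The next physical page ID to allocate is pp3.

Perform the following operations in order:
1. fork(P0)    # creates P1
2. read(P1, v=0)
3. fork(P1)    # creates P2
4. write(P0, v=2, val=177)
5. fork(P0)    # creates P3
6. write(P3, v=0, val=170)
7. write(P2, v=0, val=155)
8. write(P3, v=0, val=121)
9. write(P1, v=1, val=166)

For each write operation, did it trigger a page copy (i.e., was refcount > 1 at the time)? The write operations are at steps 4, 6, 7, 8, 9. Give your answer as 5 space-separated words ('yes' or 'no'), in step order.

Op 1: fork(P0) -> P1. 3 ppages; refcounts: pp0:2 pp1:2 pp2:2
Op 2: read(P1, v0) -> 18. No state change.
Op 3: fork(P1) -> P2. 3 ppages; refcounts: pp0:3 pp1:3 pp2:3
Op 4: write(P0, v2, 177). refcount(pp2)=3>1 -> COPY to pp3. 4 ppages; refcounts: pp0:3 pp1:3 pp2:2 pp3:1
Op 5: fork(P0) -> P3. 4 ppages; refcounts: pp0:4 pp1:4 pp2:2 pp3:2
Op 6: write(P3, v0, 170). refcount(pp0)=4>1 -> COPY to pp4. 5 ppages; refcounts: pp0:3 pp1:4 pp2:2 pp3:2 pp4:1
Op 7: write(P2, v0, 155). refcount(pp0)=3>1 -> COPY to pp5. 6 ppages; refcounts: pp0:2 pp1:4 pp2:2 pp3:2 pp4:1 pp5:1
Op 8: write(P3, v0, 121). refcount(pp4)=1 -> write in place. 6 ppages; refcounts: pp0:2 pp1:4 pp2:2 pp3:2 pp4:1 pp5:1
Op 9: write(P1, v1, 166). refcount(pp1)=4>1 -> COPY to pp6. 7 ppages; refcounts: pp0:2 pp1:3 pp2:2 pp3:2 pp4:1 pp5:1 pp6:1

yes yes yes no yes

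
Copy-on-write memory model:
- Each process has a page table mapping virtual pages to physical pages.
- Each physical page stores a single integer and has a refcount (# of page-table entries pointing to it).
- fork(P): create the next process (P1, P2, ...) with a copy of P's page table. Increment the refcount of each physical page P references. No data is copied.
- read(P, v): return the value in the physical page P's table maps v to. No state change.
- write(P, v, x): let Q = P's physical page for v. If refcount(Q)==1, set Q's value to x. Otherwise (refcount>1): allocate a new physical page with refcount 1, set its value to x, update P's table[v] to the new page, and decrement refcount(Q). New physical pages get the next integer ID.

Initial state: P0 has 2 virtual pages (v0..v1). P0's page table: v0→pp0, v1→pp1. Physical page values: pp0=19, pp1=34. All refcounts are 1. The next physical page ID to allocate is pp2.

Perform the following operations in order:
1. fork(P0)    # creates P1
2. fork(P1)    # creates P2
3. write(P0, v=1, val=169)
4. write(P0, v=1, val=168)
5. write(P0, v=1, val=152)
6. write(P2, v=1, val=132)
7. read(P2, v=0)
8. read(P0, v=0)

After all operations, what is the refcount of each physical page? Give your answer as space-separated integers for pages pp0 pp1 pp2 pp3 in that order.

Op 1: fork(P0) -> P1. 2 ppages; refcounts: pp0:2 pp1:2
Op 2: fork(P1) -> P2. 2 ppages; refcounts: pp0:3 pp1:3
Op 3: write(P0, v1, 169). refcount(pp1)=3>1 -> COPY to pp2. 3 ppages; refcounts: pp0:3 pp1:2 pp2:1
Op 4: write(P0, v1, 168). refcount(pp2)=1 -> write in place. 3 ppages; refcounts: pp0:3 pp1:2 pp2:1
Op 5: write(P0, v1, 152). refcount(pp2)=1 -> write in place. 3 ppages; refcounts: pp0:3 pp1:2 pp2:1
Op 6: write(P2, v1, 132). refcount(pp1)=2>1 -> COPY to pp3. 4 ppages; refcounts: pp0:3 pp1:1 pp2:1 pp3:1
Op 7: read(P2, v0) -> 19. No state change.
Op 8: read(P0, v0) -> 19. No state change.

Answer: 3 1 1 1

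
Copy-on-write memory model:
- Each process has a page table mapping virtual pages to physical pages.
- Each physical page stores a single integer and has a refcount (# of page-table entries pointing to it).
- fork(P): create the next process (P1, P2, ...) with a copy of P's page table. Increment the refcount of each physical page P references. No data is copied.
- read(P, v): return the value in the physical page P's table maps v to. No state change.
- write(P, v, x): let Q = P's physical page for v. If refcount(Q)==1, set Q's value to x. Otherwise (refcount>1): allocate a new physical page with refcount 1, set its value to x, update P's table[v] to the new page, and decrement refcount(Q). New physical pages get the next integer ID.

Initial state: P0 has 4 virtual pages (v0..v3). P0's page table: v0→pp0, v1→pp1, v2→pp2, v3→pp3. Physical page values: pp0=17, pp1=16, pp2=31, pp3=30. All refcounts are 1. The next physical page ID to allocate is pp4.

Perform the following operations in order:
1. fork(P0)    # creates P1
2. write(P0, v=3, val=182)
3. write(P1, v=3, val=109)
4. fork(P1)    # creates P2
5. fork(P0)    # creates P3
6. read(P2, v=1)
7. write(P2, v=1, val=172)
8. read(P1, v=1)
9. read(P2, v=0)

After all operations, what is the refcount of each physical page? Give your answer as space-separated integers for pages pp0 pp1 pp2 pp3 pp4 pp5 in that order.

Answer: 4 3 4 2 2 1

Derivation:
Op 1: fork(P0) -> P1. 4 ppages; refcounts: pp0:2 pp1:2 pp2:2 pp3:2
Op 2: write(P0, v3, 182). refcount(pp3)=2>1 -> COPY to pp4. 5 ppages; refcounts: pp0:2 pp1:2 pp2:2 pp3:1 pp4:1
Op 3: write(P1, v3, 109). refcount(pp3)=1 -> write in place. 5 ppages; refcounts: pp0:2 pp1:2 pp2:2 pp3:1 pp4:1
Op 4: fork(P1) -> P2. 5 ppages; refcounts: pp0:3 pp1:3 pp2:3 pp3:2 pp4:1
Op 5: fork(P0) -> P3. 5 ppages; refcounts: pp0:4 pp1:4 pp2:4 pp3:2 pp4:2
Op 6: read(P2, v1) -> 16. No state change.
Op 7: write(P2, v1, 172). refcount(pp1)=4>1 -> COPY to pp5. 6 ppages; refcounts: pp0:4 pp1:3 pp2:4 pp3:2 pp4:2 pp5:1
Op 8: read(P1, v1) -> 16. No state change.
Op 9: read(P2, v0) -> 17. No state change.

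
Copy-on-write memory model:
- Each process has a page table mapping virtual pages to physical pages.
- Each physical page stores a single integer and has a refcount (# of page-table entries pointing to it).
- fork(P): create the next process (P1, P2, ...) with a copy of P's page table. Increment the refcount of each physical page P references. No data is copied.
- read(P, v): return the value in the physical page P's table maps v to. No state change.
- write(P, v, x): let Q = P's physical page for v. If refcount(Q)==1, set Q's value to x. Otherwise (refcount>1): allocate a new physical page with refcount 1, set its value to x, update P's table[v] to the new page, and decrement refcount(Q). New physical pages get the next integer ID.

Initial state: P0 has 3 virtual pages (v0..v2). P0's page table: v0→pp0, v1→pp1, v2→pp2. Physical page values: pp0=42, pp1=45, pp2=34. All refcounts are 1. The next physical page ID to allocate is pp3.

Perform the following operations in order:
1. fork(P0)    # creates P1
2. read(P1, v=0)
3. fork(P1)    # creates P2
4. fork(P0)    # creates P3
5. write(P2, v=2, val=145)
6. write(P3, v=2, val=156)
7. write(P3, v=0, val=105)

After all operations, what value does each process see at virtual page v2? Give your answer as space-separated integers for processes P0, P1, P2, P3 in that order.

Answer: 34 34 145 156

Derivation:
Op 1: fork(P0) -> P1. 3 ppages; refcounts: pp0:2 pp1:2 pp2:2
Op 2: read(P1, v0) -> 42. No state change.
Op 3: fork(P1) -> P2. 3 ppages; refcounts: pp0:3 pp1:3 pp2:3
Op 4: fork(P0) -> P3. 3 ppages; refcounts: pp0:4 pp1:4 pp2:4
Op 5: write(P2, v2, 145). refcount(pp2)=4>1 -> COPY to pp3. 4 ppages; refcounts: pp0:4 pp1:4 pp2:3 pp3:1
Op 6: write(P3, v2, 156). refcount(pp2)=3>1 -> COPY to pp4. 5 ppages; refcounts: pp0:4 pp1:4 pp2:2 pp3:1 pp4:1
Op 7: write(P3, v0, 105). refcount(pp0)=4>1 -> COPY to pp5. 6 ppages; refcounts: pp0:3 pp1:4 pp2:2 pp3:1 pp4:1 pp5:1
P0: v2 -> pp2 = 34
P1: v2 -> pp2 = 34
P2: v2 -> pp3 = 145
P3: v2 -> pp4 = 156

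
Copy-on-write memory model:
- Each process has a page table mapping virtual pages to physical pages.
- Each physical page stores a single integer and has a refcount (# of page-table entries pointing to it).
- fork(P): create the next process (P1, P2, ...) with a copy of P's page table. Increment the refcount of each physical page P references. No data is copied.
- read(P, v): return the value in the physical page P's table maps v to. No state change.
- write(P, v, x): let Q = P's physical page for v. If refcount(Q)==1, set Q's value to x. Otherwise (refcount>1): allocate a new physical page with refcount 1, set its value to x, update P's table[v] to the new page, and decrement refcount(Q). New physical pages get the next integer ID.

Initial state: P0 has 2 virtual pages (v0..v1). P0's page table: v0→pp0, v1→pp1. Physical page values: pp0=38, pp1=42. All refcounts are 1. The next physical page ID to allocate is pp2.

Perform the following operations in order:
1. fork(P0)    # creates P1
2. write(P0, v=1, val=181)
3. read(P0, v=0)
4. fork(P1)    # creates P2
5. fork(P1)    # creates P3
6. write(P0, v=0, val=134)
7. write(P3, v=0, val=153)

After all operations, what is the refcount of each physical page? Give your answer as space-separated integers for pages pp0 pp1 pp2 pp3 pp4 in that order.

Answer: 2 3 1 1 1

Derivation:
Op 1: fork(P0) -> P1. 2 ppages; refcounts: pp0:2 pp1:2
Op 2: write(P0, v1, 181). refcount(pp1)=2>1 -> COPY to pp2. 3 ppages; refcounts: pp0:2 pp1:1 pp2:1
Op 3: read(P0, v0) -> 38. No state change.
Op 4: fork(P1) -> P2. 3 ppages; refcounts: pp0:3 pp1:2 pp2:1
Op 5: fork(P1) -> P3. 3 ppages; refcounts: pp0:4 pp1:3 pp2:1
Op 6: write(P0, v0, 134). refcount(pp0)=4>1 -> COPY to pp3. 4 ppages; refcounts: pp0:3 pp1:3 pp2:1 pp3:1
Op 7: write(P3, v0, 153). refcount(pp0)=3>1 -> COPY to pp4. 5 ppages; refcounts: pp0:2 pp1:3 pp2:1 pp3:1 pp4:1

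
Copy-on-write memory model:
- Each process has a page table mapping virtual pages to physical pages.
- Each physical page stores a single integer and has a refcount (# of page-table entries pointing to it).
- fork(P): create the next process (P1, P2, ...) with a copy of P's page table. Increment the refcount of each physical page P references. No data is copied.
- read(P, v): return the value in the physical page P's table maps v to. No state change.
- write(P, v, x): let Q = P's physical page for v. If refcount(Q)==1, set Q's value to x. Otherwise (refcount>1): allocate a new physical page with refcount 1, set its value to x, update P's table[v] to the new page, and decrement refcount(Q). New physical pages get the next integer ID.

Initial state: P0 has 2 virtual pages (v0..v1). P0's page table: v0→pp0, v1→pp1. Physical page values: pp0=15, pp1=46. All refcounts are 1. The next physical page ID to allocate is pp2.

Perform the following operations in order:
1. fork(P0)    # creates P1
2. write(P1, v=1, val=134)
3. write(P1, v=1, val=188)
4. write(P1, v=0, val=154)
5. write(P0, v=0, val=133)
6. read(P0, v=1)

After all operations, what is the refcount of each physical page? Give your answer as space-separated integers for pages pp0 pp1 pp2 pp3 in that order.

Answer: 1 1 1 1

Derivation:
Op 1: fork(P0) -> P1. 2 ppages; refcounts: pp0:2 pp1:2
Op 2: write(P1, v1, 134). refcount(pp1)=2>1 -> COPY to pp2. 3 ppages; refcounts: pp0:2 pp1:1 pp2:1
Op 3: write(P1, v1, 188). refcount(pp2)=1 -> write in place. 3 ppages; refcounts: pp0:2 pp1:1 pp2:1
Op 4: write(P1, v0, 154). refcount(pp0)=2>1 -> COPY to pp3. 4 ppages; refcounts: pp0:1 pp1:1 pp2:1 pp3:1
Op 5: write(P0, v0, 133). refcount(pp0)=1 -> write in place. 4 ppages; refcounts: pp0:1 pp1:1 pp2:1 pp3:1
Op 6: read(P0, v1) -> 46. No state change.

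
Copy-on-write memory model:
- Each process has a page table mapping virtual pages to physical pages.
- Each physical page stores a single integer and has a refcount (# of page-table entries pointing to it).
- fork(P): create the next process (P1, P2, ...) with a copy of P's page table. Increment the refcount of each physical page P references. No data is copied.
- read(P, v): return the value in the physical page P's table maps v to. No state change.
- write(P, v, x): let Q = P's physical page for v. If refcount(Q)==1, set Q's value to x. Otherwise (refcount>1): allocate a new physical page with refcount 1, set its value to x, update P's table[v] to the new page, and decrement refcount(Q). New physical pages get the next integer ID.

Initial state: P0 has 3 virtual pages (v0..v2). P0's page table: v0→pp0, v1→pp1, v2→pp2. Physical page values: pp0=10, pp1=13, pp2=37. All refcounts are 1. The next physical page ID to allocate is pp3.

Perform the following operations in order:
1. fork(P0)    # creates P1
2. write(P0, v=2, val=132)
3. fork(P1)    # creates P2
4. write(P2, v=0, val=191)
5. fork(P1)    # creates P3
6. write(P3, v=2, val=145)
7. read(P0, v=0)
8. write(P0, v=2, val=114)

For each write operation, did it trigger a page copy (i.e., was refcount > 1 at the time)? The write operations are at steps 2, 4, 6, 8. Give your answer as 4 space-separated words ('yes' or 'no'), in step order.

Op 1: fork(P0) -> P1. 3 ppages; refcounts: pp0:2 pp1:2 pp2:2
Op 2: write(P0, v2, 132). refcount(pp2)=2>1 -> COPY to pp3. 4 ppages; refcounts: pp0:2 pp1:2 pp2:1 pp3:1
Op 3: fork(P1) -> P2. 4 ppages; refcounts: pp0:3 pp1:3 pp2:2 pp3:1
Op 4: write(P2, v0, 191). refcount(pp0)=3>1 -> COPY to pp4. 5 ppages; refcounts: pp0:2 pp1:3 pp2:2 pp3:1 pp4:1
Op 5: fork(P1) -> P3. 5 ppages; refcounts: pp0:3 pp1:4 pp2:3 pp3:1 pp4:1
Op 6: write(P3, v2, 145). refcount(pp2)=3>1 -> COPY to pp5. 6 ppages; refcounts: pp0:3 pp1:4 pp2:2 pp3:1 pp4:1 pp5:1
Op 7: read(P0, v0) -> 10. No state change.
Op 8: write(P0, v2, 114). refcount(pp3)=1 -> write in place. 6 ppages; refcounts: pp0:3 pp1:4 pp2:2 pp3:1 pp4:1 pp5:1

yes yes yes no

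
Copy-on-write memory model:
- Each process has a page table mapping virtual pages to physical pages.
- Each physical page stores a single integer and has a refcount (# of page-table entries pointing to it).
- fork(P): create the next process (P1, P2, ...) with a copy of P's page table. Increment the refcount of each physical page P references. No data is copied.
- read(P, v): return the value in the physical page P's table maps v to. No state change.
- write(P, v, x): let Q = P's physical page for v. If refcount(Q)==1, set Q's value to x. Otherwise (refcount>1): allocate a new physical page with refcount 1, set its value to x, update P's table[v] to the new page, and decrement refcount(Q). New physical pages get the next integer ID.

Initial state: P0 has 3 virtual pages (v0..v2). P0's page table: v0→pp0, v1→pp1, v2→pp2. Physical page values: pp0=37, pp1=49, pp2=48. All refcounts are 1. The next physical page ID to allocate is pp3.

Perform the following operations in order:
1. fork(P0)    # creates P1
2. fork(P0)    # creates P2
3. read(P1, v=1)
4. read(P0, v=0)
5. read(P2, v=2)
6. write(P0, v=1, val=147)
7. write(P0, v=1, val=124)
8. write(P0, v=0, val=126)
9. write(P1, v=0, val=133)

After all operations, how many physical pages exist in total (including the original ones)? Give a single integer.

Answer: 6

Derivation:
Op 1: fork(P0) -> P1. 3 ppages; refcounts: pp0:2 pp1:2 pp2:2
Op 2: fork(P0) -> P2. 3 ppages; refcounts: pp0:3 pp1:3 pp2:3
Op 3: read(P1, v1) -> 49. No state change.
Op 4: read(P0, v0) -> 37. No state change.
Op 5: read(P2, v2) -> 48. No state change.
Op 6: write(P0, v1, 147). refcount(pp1)=3>1 -> COPY to pp3. 4 ppages; refcounts: pp0:3 pp1:2 pp2:3 pp3:1
Op 7: write(P0, v1, 124). refcount(pp3)=1 -> write in place. 4 ppages; refcounts: pp0:3 pp1:2 pp2:3 pp3:1
Op 8: write(P0, v0, 126). refcount(pp0)=3>1 -> COPY to pp4. 5 ppages; refcounts: pp0:2 pp1:2 pp2:3 pp3:1 pp4:1
Op 9: write(P1, v0, 133). refcount(pp0)=2>1 -> COPY to pp5. 6 ppages; refcounts: pp0:1 pp1:2 pp2:3 pp3:1 pp4:1 pp5:1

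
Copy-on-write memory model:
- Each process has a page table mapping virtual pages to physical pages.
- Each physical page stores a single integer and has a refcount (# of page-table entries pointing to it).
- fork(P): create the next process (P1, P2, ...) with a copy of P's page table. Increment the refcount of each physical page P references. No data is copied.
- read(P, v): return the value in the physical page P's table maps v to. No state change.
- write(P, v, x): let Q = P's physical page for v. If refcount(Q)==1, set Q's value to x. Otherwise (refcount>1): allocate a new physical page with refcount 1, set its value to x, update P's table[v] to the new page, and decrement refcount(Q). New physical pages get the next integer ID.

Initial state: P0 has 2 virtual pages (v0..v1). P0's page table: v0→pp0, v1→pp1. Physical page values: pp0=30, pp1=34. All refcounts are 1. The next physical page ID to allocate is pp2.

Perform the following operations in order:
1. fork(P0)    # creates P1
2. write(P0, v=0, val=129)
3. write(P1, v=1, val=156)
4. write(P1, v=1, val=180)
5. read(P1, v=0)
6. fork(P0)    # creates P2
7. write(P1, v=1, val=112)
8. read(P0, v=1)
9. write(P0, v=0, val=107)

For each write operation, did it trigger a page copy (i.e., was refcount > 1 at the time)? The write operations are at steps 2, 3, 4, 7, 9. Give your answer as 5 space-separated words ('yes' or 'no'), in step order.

Op 1: fork(P0) -> P1. 2 ppages; refcounts: pp0:2 pp1:2
Op 2: write(P0, v0, 129). refcount(pp0)=2>1 -> COPY to pp2. 3 ppages; refcounts: pp0:1 pp1:2 pp2:1
Op 3: write(P1, v1, 156). refcount(pp1)=2>1 -> COPY to pp3. 4 ppages; refcounts: pp0:1 pp1:1 pp2:1 pp3:1
Op 4: write(P1, v1, 180). refcount(pp3)=1 -> write in place. 4 ppages; refcounts: pp0:1 pp1:1 pp2:1 pp3:1
Op 5: read(P1, v0) -> 30. No state change.
Op 6: fork(P0) -> P2. 4 ppages; refcounts: pp0:1 pp1:2 pp2:2 pp3:1
Op 7: write(P1, v1, 112). refcount(pp3)=1 -> write in place. 4 ppages; refcounts: pp0:1 pp1:2 pp2:2 pp3:1
Op 8: read(P0, v1) -> 34. No state change.
Op 9: write(P0, v0, 107). refcount(pp2)=2>1 -> COPY to pp4. 5 ppages; refcounts: pp0:1 pp1:2 pp2:1 pp3:1 pp4:1

yes yes no no yes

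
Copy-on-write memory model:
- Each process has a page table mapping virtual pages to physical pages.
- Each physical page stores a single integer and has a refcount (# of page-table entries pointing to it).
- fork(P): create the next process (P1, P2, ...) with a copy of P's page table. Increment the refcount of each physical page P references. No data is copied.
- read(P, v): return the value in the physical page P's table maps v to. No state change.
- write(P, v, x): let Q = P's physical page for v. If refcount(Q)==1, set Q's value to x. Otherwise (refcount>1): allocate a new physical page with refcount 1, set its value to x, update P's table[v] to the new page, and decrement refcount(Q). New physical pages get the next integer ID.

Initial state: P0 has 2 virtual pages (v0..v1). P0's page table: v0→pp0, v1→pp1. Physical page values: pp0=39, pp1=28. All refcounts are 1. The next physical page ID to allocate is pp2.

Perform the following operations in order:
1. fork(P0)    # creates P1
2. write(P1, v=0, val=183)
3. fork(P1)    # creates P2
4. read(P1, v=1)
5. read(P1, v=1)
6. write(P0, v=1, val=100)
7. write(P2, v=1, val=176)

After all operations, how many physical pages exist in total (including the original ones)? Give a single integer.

Answer: 5

Derivation:
Op 1: fork(P0) -> P1. 2 ppages; refcounts: pp0:2 pp1:2
Op 2: write(P1, v0, 183). refcount(pp0)=2>1 -> COPY to pp2. 3 ppages; refcounts: pp0:1 pp1:2 pp2:1
Op 3: fork(P1) -> P2. 3 ppages; refcounts: pp0:1 pp1:3 pp2:2
Op 4: read(P1, v1) -> 28. No state change.
Op 5: read(P1, v1) -> 28. No state change.
Op 6: write(P0, v1, 100). refcount(pp1)=3>1 -> COPY to pp3. 4 ppages; refcounts: pp0:1 pp1:2 pp2:2 pp3:1
Op 7: write(P2, v1, 176). refcount(pp1)=2>1 -> COPY to pp4. 5 ppages; refcounts: pp0:1 pp1:1 pp2:2 pp3:1 pp4:1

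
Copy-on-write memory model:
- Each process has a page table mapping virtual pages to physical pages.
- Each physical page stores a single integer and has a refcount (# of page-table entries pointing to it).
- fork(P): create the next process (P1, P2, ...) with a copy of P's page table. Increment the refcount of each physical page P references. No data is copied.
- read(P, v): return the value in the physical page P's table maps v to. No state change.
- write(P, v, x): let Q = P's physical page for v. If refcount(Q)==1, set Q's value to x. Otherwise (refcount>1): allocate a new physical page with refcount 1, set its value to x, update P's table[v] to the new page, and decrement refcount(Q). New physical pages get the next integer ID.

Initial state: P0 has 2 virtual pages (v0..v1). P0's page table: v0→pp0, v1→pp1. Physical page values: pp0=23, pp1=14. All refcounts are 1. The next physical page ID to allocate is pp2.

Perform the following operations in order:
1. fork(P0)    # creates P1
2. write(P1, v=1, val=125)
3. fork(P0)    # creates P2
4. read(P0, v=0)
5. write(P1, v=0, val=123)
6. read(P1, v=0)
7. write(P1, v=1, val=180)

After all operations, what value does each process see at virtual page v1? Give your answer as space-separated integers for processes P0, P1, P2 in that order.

Answer: 14 180 14

Derivation:
Op 1: fork(P0) -> P1. 2 ppages; refcounts: pp0:2 pp1:2
Op 2: write(P1, v1, 125). refcount(pp1)=2>1 -> COPY to pp2. 3 ppages; refcounts: pp0:2 pp1:1 pp2:1
Op 3: fork(P0) -> P2. 3 ppages; refcounts: pp0:3 pp1:2 pp2:1
Op 4: read(P0, v0) -> 23. No state change.
Op 5: write(P1, v0, 123). refcount(pp0)=3>1 -> COPY to pp3. 4 ppages; refcounts: pp0:2 pp1:2 pp2:1 pp3:1
Op 6: read(P1, v0) -> 123. No state change.
Op 7: write(P1, v1, 180). refcount(pp2)=1 -> write in place. 4 ppages; refcounts: pp0:2 pp1:2 pp2:1 pp3:1
P0: v1 -> pp1 = 14
P1: v1 -> pp2 = 180
P2: v1 -> pp1 = 14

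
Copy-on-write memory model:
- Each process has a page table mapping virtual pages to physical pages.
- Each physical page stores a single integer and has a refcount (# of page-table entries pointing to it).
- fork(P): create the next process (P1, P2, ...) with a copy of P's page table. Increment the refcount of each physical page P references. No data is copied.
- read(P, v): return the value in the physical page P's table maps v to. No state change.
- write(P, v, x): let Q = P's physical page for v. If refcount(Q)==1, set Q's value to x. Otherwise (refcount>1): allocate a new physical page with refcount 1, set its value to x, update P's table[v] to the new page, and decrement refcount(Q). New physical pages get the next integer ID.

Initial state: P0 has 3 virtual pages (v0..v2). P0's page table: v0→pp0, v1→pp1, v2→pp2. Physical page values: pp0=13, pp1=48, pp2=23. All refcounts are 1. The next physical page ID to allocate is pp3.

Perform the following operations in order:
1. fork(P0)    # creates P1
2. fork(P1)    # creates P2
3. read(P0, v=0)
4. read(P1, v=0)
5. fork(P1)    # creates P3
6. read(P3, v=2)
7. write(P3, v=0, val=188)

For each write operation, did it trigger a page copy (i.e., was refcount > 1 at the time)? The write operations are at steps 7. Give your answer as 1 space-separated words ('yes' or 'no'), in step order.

Op 1: fork(P0) -> P1. 3 ppages; refcounts: pp0:2 pp1:2 pp2:2
Op 2: fork(P1) -> P2. 3 ppages; refcounts: pp0:3 pp1:3 pp2:3
Op 3: read(P0, v0) -> 13. No state change.
Op 4: read(P1, v0) -> 13. No state change.
Op 5: fork(P1) -> P3. 3 ppages; refcounts: pp0:4 pp1:4 pp2:4
Op 6: read(P3, v2) -> 23. No state change.
Op 7: write(P3, v0, 188). refcount(pp0)=4>1 -> COPY to pp3. 4 ppages; refcounts: pp0:3 pp1:4 pp2:4 pp3:1

yes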